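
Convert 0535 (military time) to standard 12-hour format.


Hour: 5
5 < 12 → AM

5:35 AM


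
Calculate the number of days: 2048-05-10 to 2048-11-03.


From May 10, 2048 to November 3, 2048
Rest of May 2048: 31 - 10 = 21
Full months: June 30, July 31, August 31, September 30, October 31
Days into November 2048: 3
Total = 21 + 30 + 31 + 31 + 30 + 31 + 3 = 177 days

177 days


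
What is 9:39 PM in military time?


Input: 9:39 PM
PM: 9 + 12 = 21

21:39


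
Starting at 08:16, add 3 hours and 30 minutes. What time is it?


11:46

Start: 496 minutes from midnight
Add: 210 minutes
Total: 706 minutes
Hours: 706 ÷ 60 = 11 remainder 46


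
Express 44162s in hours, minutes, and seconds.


Hours: 44162 ÷ 3600 = 12 remainder 962
Minutes: 962 ÷ 60 = 16 remainder 2
Seconds: 2

12h 16m 2s


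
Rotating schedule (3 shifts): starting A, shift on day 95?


Shift B

Shifts: A, B, C
Start: A (index 0)
Day 95: (0 + 95 - 1) mod 3
= 94 mod 3
= 1
Index 1 → shift B


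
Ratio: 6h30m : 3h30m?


Duration 1: 390 minutes
Duration 2: 210 minutes
Ratio = 390:210
GCD = 30
Simplified = 13:7
As a decimal: 13/7 ≈ 1.86

13:7 (1.86)


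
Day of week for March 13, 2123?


Saturday

Zeller's congruence:
q=13, m=3, k=23, j=21
h = (13 + ⌊13×4/5⌋ + 23 + ⌊23/4⌋ + ⌊21/4⌋ - 2×21) mod 7
= (13 + 10 + 23 + 5 + 5 - 42) mod 7
= 14 mod 7 = 0
h=0 → Saturday


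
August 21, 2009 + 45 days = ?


Start: August 21, 2009
Add 45 days
August 21 → September 1: 31 - 21 + 1 = 11 days (45 - 11 = 34 left)
September 1 → October 1: 30 - 1 + 1 = 30 days (34 - 30 = 4 left)
October 1 + 4 = October 5, 2009

October 5, 2009


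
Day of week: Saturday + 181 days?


Start: Saturday (index 5)
(5 + 181) mod 7
= 186 mod 7
= 4
Index 4 → Friday

Friday


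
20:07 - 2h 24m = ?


Start: 1207 minutes from midnight
Subtract: 144 minutes
Remaining: 1207 - 144 = 1063
Hours: 17, Minutes: 43

17:43


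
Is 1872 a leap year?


Yes

Rules: divisible by 4 AND (not by 100 OR by 400)
1872 ÷ 4 = 468 exactly → divisible by 4
1872 ÷ 100 = 18 remainder 72 → not divisible by 100
Divisible by 4 but not by 100 → leap year


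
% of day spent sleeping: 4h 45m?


19.8%

Time: 285 minutes
Day: 1440 minutes
Percentage = (285/1440) × 100 ≈ 19.8%


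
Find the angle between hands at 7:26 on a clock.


Hour hand = 7×30 + 26×0.5 = 223.0°
Minute hand = 26×6 = 156°
Difference = |223.0 - 156| = 67.0°

67.0°


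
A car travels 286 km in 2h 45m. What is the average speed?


104.0 km/h

Distance: 286 km
Time: 2h 45m = 165 min = 165/60 = 11/4 hours
Speed = 286 ÷ (11/4) = 286 × 4 / 11 = 1144/11 = 104.0 km/h


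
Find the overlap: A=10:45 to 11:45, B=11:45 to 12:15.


0 minutes

Meeting A: 645-705 (in minutes from midnight)
Meeting B: 705-735
Overlap start = max(645, 705) = 705
Overlap end = min(705, 735) = 705
Overlap = max(0, 705 - 705) = 0 min


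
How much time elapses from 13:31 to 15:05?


End time in minutes: 15×60 + 5 = 905
Start time in minutes: 13×60 + 31 = 811
Difference = 905 - 811 = 94 minutes
= 1 hours 34 minutes

1h 34m


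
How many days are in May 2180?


Month: May (month 5)
May has 31 days

31 days


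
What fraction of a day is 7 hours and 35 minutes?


Total minutes: 7×60 + 35 = 455
Day = 24×60 = 1440 minutes
Fraction = 455/1440 ≈ 0.3160
As a percentage: 455/1440 × 100 ≈ 31.60%

0.3160 (31.60%)


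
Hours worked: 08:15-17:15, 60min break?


8h 0m (480 minutes)

Total time = (17×60+15) - (8×60+15)
= 1035 - 495 = 540 min
Minus break: 540 - 60 = 480 min
= 8h 0m


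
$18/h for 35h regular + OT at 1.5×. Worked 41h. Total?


$792.00

Regular: 35h × $18 = $630.00
Overtime: 41 - 35 = 6h
OT pay: 6h × $18 × 1.5 = $162.00
Total = $630.00 + $162.00 = $792.00


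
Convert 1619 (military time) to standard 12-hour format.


Hour: 16
16 - 12 = 4 → PM

4:19 PM


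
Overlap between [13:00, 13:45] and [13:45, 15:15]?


Meeting A: 780-825 (in minutes from midnight)
Meeting B: 825-915
Overlap start = max(780, 825) = 825
Overlap end = min(825, 915) = 825
Overlap = max(0, 825 - 825) = 0 min

0 minutes


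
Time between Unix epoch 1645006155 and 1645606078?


Difference = 1645606078 - 1645006155 = 599923 seconds
In hours: 599923 / 3600 ≈ 166.6
In days: 599923 / 86400 ≈ 6.94

599923 seconds (166.6 hours / 6.94 days)


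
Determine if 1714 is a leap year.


Rules: divisible by 4 AND (not by 100 OR by 400)
1714 ÷ 4 = 428 remainder 2 → not divisible by 4
Not divisible by 4 → not a leap year

No


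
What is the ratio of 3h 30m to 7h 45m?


Duration 1: 210 minutes
Duration 2: 465 minutes
Ratio = 210:465
GCD = 15
Simplified = 14:31
As a decimal: 14/31 ≈ 0.45

14:31 (0.45)


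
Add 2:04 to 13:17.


15:21

Start: 797 minutes from midnight
Add: 124 minutes
Total: 921 minutes
Hours: 921 ÷ 60 = 15 remainder 21


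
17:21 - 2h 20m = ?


15:01

Start: 1041 minutes from midnight
Subtract: 140 minutes
Remaining: 1041 - 140 = 901
Hours: 15, Minutes: 1


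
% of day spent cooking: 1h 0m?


Time: 60 minutes
Day: 1440 minutes
Percentage = (60/1440) × 100 ≈ 4.2%

4.2%


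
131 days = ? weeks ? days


Weeks: 131 ÷ 7 = 18 remainder 5

18 weeks 5 days


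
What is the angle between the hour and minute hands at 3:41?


Hour hand = 3×30 + 41×0.5 = 110.5°
Minute hand = 41×6 = 246°
Difference = |110.5 - 246| = 135.5°

135.5°


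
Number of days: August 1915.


31 days

Month: August (month 8)
August has 31 days


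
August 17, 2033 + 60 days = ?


October 16, 2033

Start: August 17, 2033
Add 60 days
August 17 → September 1: 31 - 17 + 1 = 15 days (60 - 15 = 45 left)
September 1 → October 1: 30 - 1 + 1 = 30 days (45 - 30 = 15 left)
October 1 + 15 = October 16, 2033


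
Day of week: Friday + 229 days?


Wednesday

Start: Friday (index 4)
(4 + 229) mod 7
= 233 mod 7
= 2
Index 2 → Wednesday


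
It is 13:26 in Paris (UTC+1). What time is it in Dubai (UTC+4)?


16:26

Time difference = UTC+4 - UTC+1 = +3 hours
New hour = (13 + 3) mod 24
= 16 mod 24 = 16
Minutes unchanged → 16:26


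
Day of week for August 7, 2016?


Zeller's congruence:
q=7, m=8, k=16, j=20
h = (7 + ⌊13×9/5⌋ + 16 + ⌊16/4⌋ + ⌊20/4⌋ - 2×20) mod 7
= (7 + 23 + 16 + 4 + 5 - 40) mod 7
= 15 mod 7 = 1
h=1 → Sunday

Sunday


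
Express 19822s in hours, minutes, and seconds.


Hours: 19822 ÷ 3600 = 5 remainder 1822
Minutes: 1822 ÷ 60 = 30 remainder 22
Seconds: 22

5h 30m 22s


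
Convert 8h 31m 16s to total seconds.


Hours: 8 × 3600 = 28800
Minutes: 31 × 60 = 1860
Seconds: 16
Total = 28800 + 1860 + 16 = 30676

30676 seconds


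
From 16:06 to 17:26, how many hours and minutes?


End time in minutes: 17×60 + 26 = 1046
Start time in minutes: 16×60 + 6 = 966
Difference = 1046 - 966 = 80 minutes
= 1 hours 20 minutes

1h 20m


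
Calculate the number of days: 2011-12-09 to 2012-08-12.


247 days

From December 9, 2011 to August 12, 2012
Rest of December 2011: 31 - 9 = 22
Full months: January 31, February 2012 29, March 31, April 30, May 31, June 30, July 31
Days into August 2012: 12
Total = 22 + 31 + 29 + 31 + 30 + 31 + 30 + 31 + 12 = 247 days


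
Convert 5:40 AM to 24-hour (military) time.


05:40

Input: 5:40 AM
AM hour stays: 5


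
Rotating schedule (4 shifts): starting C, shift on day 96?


Shifts: A, B, C, D
Start: C (index 2)
Day 96: (2 + 96 - 1) mod 4
= 97 mod 4
= 1
Index 1 → shift B

Shift B


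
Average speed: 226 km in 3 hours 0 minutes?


75.3 km/h

Distance: 226 km
Time: 3 hours
Speed = 226 / 3 ≈ 75.3 km/h


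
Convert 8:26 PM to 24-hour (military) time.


Input: 8:26 PM
PM: 8 + 12 = 20

20:26


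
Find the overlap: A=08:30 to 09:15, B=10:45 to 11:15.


0 minutes

Meeting A: 510-555 (in minutes from midnight)
Meeting B: 645-675
Overlap start = max(510, 645) = 645
Overlap end = min(555, 675) = 555
Overlap = max(0, 555 - 645) = 0 min


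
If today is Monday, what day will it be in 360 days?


Start: Monday (index 0)
(0 + 360) mod 7
= 360 mod 7
= 3
Index 3 → Thursday

Thursday


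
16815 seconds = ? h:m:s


4h 40m 15s

Hours: 16815 ÷ 3600 = 4 remainder 2415
Minutes: 2415 ÷ 60 = 40 remainder 15
Seconds: 15


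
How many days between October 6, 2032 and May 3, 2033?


209 days

From October 6, 2032 to May 3, 2033
Rest of October 2032: 31 - 6 = 25
Full months: November 30, December 31, January 31, February 2033 28, March 31, April 30
Days into May 2033: 3
Total = 25 + 30 + 31 + 31 + 28 + 31 + 30 + 3 = 209 days


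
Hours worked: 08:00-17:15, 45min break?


8h 30m (510 minutes)

Total time = (17×60+15) - (8×60+0)
= 1035 - 480 = 555 min
Minus break: 555 - 45 = 510 min
= 8h 30m


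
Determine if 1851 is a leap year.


Rules: divisible by 4 AND (not by 100 OR by 400)
1851 ÷ 4 = 462 remainder 3 → not divisible by 4
Not divisible by 4 → not a leap year

No


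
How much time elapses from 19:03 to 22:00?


End time in minutes: 22×60 + 0 = 1320
Start time in minutes: 19×60 + 3 = 1143
Difference = 1320 - 1143 = 177 minutes
= 2 hours 57 minutes

2h 57m


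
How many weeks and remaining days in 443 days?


Weeks: 443 ÷ 7 = 63 remainder 2

63 weeks 2 days


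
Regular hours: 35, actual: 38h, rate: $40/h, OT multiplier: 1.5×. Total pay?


$1580.00

Regular: 35h × $40 = $1400.00
Overtime: 38 - 35 = 3h
OT pay: 3h × $40 × 1.5 = $180.00
Total = $1400.00 + $180.00 = $1580.00


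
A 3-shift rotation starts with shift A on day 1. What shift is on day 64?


Shifts: A, B, C
Start: A (index 0)
Day 64: (0 + 64 - 1) mod 3
= 63 mod 3
= 0
Index 0 → shift A

Shift A


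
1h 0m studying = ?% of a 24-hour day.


Time: 60 minutes
Day: 1440 minutes
Percentage = (60/1440) × 100 ≈ 4.2%

4.2%


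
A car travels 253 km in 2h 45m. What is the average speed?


Distance: 253 km
Time: 2h 45m = 165 min = 165/60 = 11/4 hours
Speed = 253 ÷ (11/4) = 253 × 4 / 11 = 1012/11 = 92.0 km/h

92.0 km/h


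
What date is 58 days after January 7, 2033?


March 6, 2033

Start: January 7, 2033
Add 58 days
January 7 → February 1: 31 - 7 + 1 = 25 days (58 - 25 = 33 left)
February 1 → March 1: 28 - 1 + 1 = 28 days (33 - 28 = 5 left)
March 1 + 5 = March 6, 2033


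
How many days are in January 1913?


Month: January (month 1)
January has 31 days

31 days


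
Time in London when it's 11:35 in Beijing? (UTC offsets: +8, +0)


Time difference = UTC+0 - UTC+8 = -8 hours
New hour = (11 -8) mod 24
= 3 mod 24 = 3
Minutes unchanged → 03:35

03:35


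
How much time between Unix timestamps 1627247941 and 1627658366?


410425 seconds (114.0 hours / 4.75 days)

Difference = 1627658366 - 1627247941 = 410425 seconds
In hours: 410425 / 3600 ≈ 114.0
In days: 410425 / 86400 ≈ 4.75


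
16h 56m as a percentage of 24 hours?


Total minutes: 16×60 + 56 = 1016
Day = 24×60 = 1440 minutes
Fraction = 1016/1440 ≈ 0.7056
As a percentage: 1016/1440 × 100 ≈ 70.56%

0.7056 (70.56%)


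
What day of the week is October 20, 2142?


Zeller's congruence:
q=20, m=10, k=42, j=21
h = (20 + ⌊13×11/5⌋ + 42 + ⌊42/4⌋ + ⌊21/4⌋ - 2×21) mod 7
= (20 + 28 + 42 + 10 + 5 - 42) mod 7
= 63 mod 7 = 0
h=0 → Saturday

Saturday


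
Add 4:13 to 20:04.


Start: 1204 minutes from midnight
Add: 253 minutes
Total: 1457 minutes
Hours: 1457 ÷ 60 = 24 remainder 17
24 ≥ 24 → 24 - 24 = 0 (next day)

00:17 (next day)


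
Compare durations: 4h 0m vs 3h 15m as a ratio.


16:13 (1.23)

Duration 1: 240 minutes
Duration 2: 195 minutes
Ratio = 240:195
GCD = 15
Simplified = 16:13
As a decimal: 16/13 ≈ 1.23


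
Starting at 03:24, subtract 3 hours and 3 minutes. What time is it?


Start: 204 minutes from midnight
Subtract: 183 minutes
Remaining: 204 - 183 = 21
Hours: 0, Minutes: 21

00:21


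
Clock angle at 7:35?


Hour hand = 7×30 + 35×0.5 = 227.5°
Minute hand = 35×6 = 210°
Difference = |227.5 - 210| = 17.5°

17.5°


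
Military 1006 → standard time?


Hour: 10
10 < 12 → AM

10:06 AM


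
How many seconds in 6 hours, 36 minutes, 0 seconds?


Hours: 6 × 3600 = 21600
Minutes: 36 × 60 = 2160
Seconds: 0
Total = 21600 + 2160 + 0 = 23760

23760 seconds


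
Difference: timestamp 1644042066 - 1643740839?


Difference = 1644042066 - 1643740839 = 301227 seconds
In hours: 301227 / 3600 ≈ 83.7
In days: 301227 / 86400 ≈ 3.49

301227 seconds (83.7 hours / 3.49 days)


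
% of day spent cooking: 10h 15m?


Time: 615 minutes
Day: 1440 minutes
Percentage = (615/1440) × 100 ≈ 42.7%

42.7%


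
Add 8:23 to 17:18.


01:41 (next day)

Start: 1038 minutes from midnight
Add: 503 minutes
Total: 1541 minutes
Hours: 1541 ÷ 60 = 25 remainder 41
25 ≥ 24 → 25 - 24 = 1 (next day)


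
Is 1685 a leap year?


No

Rules: divisible by 4 AND (not by 100 OR by 400)
1685 ÷ 4 = 421 remainder 1 → not divisible by 4
Not divisible by 4 → not a leap year


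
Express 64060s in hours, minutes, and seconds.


Hours: 64060 ÷ 3600 = 17 remainder 2860
Minutes: 2860 ÷ 60 = 47 remainder 40
Seconds: 40

17h 47m 40s


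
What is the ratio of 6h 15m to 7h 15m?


25:29 (0.86)

Duration 1: 375 minutes
Duration 2: 435 minutes
Ratio = 375:435
GCD = 15
Simplified = 25:29
As a decimal: 25/29 ≈ 0.86


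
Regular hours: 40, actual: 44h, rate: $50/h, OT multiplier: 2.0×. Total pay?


Regular: 40h × $50 = $2000.00
Overtime: 44 - 40 = 4h
OT pay: 4h × $50 × 2.0 = $400.00
Total = $2000.00 + $400.00 = $2400.00

$2400.00


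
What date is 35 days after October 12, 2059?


November 16, 2059

Start: October 12, 2059
Add 35 days
October 12 → November 1: 31 - 12 + 1 = 20 days (35 - 20 = 15 left)
November 1 + 15 = November 16, 2059


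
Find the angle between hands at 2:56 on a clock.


Hour hand = 2×30 + 56×0.5 = 88.0°
Minute hand = 56×6 = 336°
Difference = |88.0 - 336| = 248.0°
Since > 180°: 360 - 248.0 = 112.0°

112.0°


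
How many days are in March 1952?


Month: March (month 3)
March has 31 days

31 days


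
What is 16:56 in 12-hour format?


4:56 PM

Hour: 16
16 - 12 = 4 → PM


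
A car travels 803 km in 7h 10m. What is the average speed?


Distance: 803 km
Time: 7h 10m = 430 min = 430/60 = 43/6 hours
Speed = 803 ÷ (43/6) = 803 × 6 / 43 = 4818/43 ≈ 112.0 km/h

112.0 km/h


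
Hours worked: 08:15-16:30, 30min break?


7h 45m (465 minutes)

Total time = (16×60+30) - (8×60+15)
= 990 - 495 = 495 min
Minus break: 495 - 30 = 465 min
= 7h 45m


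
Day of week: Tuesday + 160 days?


Start: Tuesday (index 1)
(1 + 160) mod 7
= 161 mod 7
= 0
Index 0 → Monday

Monday


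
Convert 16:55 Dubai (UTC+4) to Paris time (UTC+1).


Time difference = UTC+1 - UTC+4 = -3 hours
New hour = (16 -3) mod 24
= 13 mod 24 = 13
Minutes unchanged → 13:55

13:55


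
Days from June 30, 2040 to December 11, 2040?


164 days

From June 30, 2040 to December 11, 2040
Rest of June 2040: 30 - 30 = 0
Full months: July 31, August 31, September 30, October 31, November 30
Days into December 2040: 11
Total = 0 + 31 + 31 + 30 + 31 + 30 + 11 = 164 days


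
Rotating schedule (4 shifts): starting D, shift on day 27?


Shifts: A, B, C, D
Start: D (index 3)
Day 27: (3 + 27 - 1) mod 4
= 29 mod 4
= 1
Index 1 → shift B

Shift B


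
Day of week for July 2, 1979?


Monday

Zeller's congruence:
q=2, m=7, k=79, j=19
h = (2 + ⌊13×8/5⌋ + 79 + ⌊79/4⌋ + ⌊19/4⌋ - 2×19) mod 7
= (2 + 20 + 79 + 19 + 4 - 38) mod 7
= 86 mod 7 = 2
h=2 → Monday


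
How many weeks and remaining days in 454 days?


Weeks: 454 ÷ 7 = 64 remainder 6

64 weeks 6 days


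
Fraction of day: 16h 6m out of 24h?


Total minutes: 16×60 + 6 = 966
Day = 24×60 = 1440 minutes
Fraction = 966/1440 ≈ 0.6708
As a percentage: 966/1440 × 100 ≈ 67.08%

0.6708 (67.08%)


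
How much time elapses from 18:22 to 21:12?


End time in minutes: 21×60 + 12 = 1272
Start time in minutes: 18×60 + 22 = 1102
Difference = 1272 - 1102 = 170 minutes
= 2 hours 50 minutes

2h 50m


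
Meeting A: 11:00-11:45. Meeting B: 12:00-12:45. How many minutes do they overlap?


Meeting A: 660-705 (in minutes from midnight)
Meeting B: 720-765
Overlap start = max(660, 720) = 720
Overlap end = min(705, 765) = 705
Overlap = max(0, 705 - 720) = 0 min

0 minutes


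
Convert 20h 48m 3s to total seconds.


74883 seconds

Hours: 20 × 3600 = 72000
Minutes: 48 × 60 = 2880
Seconds: 3
Total = 72000 + 2880 + 3 = 74883


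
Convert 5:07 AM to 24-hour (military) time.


Input: 5:07 AM
AM hour stays: 5

05:07


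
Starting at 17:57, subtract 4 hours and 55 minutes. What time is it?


13:02

Start: 1077 minutes from midnight
Subtract: 295 minutes
Remaining: 1077 - 295 = 782
Hours: 13, Minutes: 2


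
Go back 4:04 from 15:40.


Start: 940 minutes from midnight
Subtract: 244 minutes
Remaining: 940 - 244 = 696
Hours: 11, Minutes: 36

11:36


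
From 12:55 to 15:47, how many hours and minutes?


2h 52m

End time in minutes: 15×60 + 47 = 947
Start time in minutes: 12×60 + 55 = 775
Difference = 947 - 775 = 172 minutes
= 2 hours 52 minutes


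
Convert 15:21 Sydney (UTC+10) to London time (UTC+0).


05:21

Time difference = UTC+0 - UTC+10 = -10 hours
New hour = (15 -10) mod 24
= 5 mod 24 = 5
Minutes unchanged → 05:21


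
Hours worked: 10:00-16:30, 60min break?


5h 30m (330 minutes)

Total time = (16×60+30) - (10×60+0)
= 990 - 600 = 390 min
Minus break: 390 - 60 = 330 min
= 5h 30m


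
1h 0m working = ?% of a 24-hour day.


Time: 60 minutes
Day: 1440 minutes
Percentage = (60/1440) × 100 ≈ 4.2%

4.2%


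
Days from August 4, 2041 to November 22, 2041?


From August 4, 2041 to November 22, 2041
Rest of August 2041: 31 - 4 = 27
Full months: September 30, October 31
Days into November 2041: 22
Total = 27 + 30 + 31 + 22 = 110 days

110 days


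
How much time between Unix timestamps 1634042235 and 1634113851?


71616 seconds (19.9 hours / 0.83 days)

Difference = 1634113851 - 1634042235 = 71616 seconds
In hours: 71616 / 3600 ≈ 19.9
In days: 71616 / 86400 ≈ 0.83


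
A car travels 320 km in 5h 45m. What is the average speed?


55.7 km/h

Distance: 320 km
Time: 5h 45m = 345 min = 345/60 = 23/4 hours
Speed = 320 ÷ (23/4) = 320 × 4 / 23 = 1280/23 ≈ 55.7 km/h


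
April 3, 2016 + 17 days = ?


Start: April 3, 2016
Add 17 days
April 3 + 17 = April 20, 2016

April 20, 2016


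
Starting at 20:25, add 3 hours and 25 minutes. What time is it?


23:50

Start: 1225 minutes from midnight
Add: 205 minutes
Total: 1430 minutes
Hours: 1430 ÷ 60 = 23 remainder 50


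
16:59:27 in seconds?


Hours: 16 × 3600 = 57600
Minutes: 59 × 60 = 3540
Seconds: 27
Total = 57600 + 3540 + 27 = 61167

61167 seconds


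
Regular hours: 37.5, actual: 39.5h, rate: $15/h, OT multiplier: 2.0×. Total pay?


$622.50

Regular: 37.5h × $15 = $562.50
Overtime: 39.5 - 37.5 = 2.0h
OT pay: 2.0h × $15 × 2.0 = $60.00
Total = $562.50 + $60.00 = $622.50


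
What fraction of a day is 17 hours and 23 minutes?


Total minutes: 17×60 + 23 = 1043
Day = 24×60 = 1440 minutes
Fraction = 1043/1440 ≈ 0.7243
As a percentage: 1043/1440 × 100 ≈ 72.43%

0.7243 (72.43%)


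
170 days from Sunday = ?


Tuesday

Start: Sunday (index 6)
(6 + 170) mod 7
= 176 mod 7
= 1
Index 1 → Tuesday


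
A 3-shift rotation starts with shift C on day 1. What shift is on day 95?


Shift A

Shifts: A, B, C
Start: C (index 2)
Day 95: (2 + 95 - 1) mod 3
= 96 mod 3
= 0
Index 0 → shift A


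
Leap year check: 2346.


Rules: divisible by 4 AND (not by 100 OR by 400)
2346 ÷ 4 = 586 remainder 2 → not divisible by 4
Not divisible by 4 → not a leap year

No


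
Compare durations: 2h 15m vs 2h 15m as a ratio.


Duration 1: 135 minutes
Duration 2: 135 minutes
Ratio = 135:135
GCD = 135
Simplified = 1:1
As a decimal: 1/1 = 1.00

1:1 (1.00)


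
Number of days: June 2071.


Month: June (month 6)
June has 30 days

30 days


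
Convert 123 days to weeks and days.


Weeks: 123 ÷ 7 = 17 remainder 4

17 weeks 4 days


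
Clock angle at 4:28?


34.0°

Hour hand = 4×30 + 28×0.5 = 134.0°
Minute hand = 28×6 = 168°
Difference = |134.0 - 168| = 34.0°


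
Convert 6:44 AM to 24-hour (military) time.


Input: 6:44 AM
AM hour stays: 6

06:44


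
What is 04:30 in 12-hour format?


Hour: 4
4 < 12 → AM

4:30 AM


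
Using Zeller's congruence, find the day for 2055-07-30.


Zeller's congruence:
q=30, m=7, k=55, j=20
h = (30 + ⌊13×8/5⌋ + 55 + ⌊55/4⌋ + ⌊20/4⌋ - 2×20) mod 7
= (30 + 20 + 55 + 13 + 5 - 40) mod 7
= 83 mod 7 = 6
h=6 → Friday

Friday


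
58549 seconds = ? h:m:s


16h 15m 49s

Hours: 58549 ÷ 3600 = 16 remainder 949
Minutes: 949 ÷ 60 = 15 remainder 49
Seconds: 49


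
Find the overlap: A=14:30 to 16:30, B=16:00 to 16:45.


30 minutes

Meeting A: 870-990 (in minutes from midnight)
Meeting B: 960-1005
Overlap start = max(870, 960) = 960
Overlap end = min(990, 1005) = 990
Overlap = max(0, 990 - 960) = 30 min


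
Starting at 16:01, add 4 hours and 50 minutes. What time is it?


20:51

Start: 961 minutes from midnight
Add: 290 minutes
Total: 1251 minutes
Hours: 1251 ÷ 60 = 20 remainder 51


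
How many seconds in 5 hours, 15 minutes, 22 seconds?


18922 seconds

Hours: 5 × 3600 = 18000
Minutes: 15 × 60 = 900
Seconds: 22
Total = 18000 + 900 + 22 = 18922


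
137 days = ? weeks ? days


Weeks: 137 ÷ 7 = 19 remainder 4

19 weeks 4 days


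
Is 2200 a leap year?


No

Rules: divisible by 4 AND (not by 100 OR by 400)
2200 ÷ 4 = 550 exactly → divisible by 4
2200 ÷ 100 = 22 exactly → divisible by 100
2200 ÷ 400 = 5 remainder 200 → not divisible by 400
Divisible by 100 but not by 400 → not a leap year


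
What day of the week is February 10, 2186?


Friday

Zeller's congruence:
q=10, m=14, k=85, j=21
h = (10 + ⌊13×15/5⌋ + 85 + ⌊85/4⌋ + ⌊21/4⌋ - 2×21) mod 7
= (10 + 39 + 85 + 21 + 5 - 42) mod 7
= 118 mod 7 = 6
h=6 → Friday


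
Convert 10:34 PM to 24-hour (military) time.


Input: 10:34 PM
PM: 10 + 12 = 22

22:34


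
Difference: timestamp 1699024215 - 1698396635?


627580 seconds (174.3 hours / 7.26 days)

Difference = 1699024215 - 1698396635 = 627580 seconds
In hours: 627580 / 3600 ≈ 174.3
In days: 627580 / 86400 ≈ 7.26


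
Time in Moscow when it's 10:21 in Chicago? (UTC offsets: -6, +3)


19:21

Time difference = UTC+3 - UTC-6 = +9 hours
New hour = (10 + 9) mod 24
= 19 mod 24 = 19
Minutes unchanged → 19:21


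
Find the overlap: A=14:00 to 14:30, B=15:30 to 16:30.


Meeting A: 840-870 (in minutes from midnight)
Meeting B: 930-990
Overlap start = max(840, 930) = 930
Overlap end = min(870, 990) = 870
Overlap = max(0, 870 - 930) = 0 min

0 minutes


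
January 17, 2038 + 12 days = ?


January 29, 2038

Start: January 17, 2038
Add 12 days
January 17 + 12 = January 29, 2038


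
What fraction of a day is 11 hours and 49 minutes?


Total minutes: 11×60 + 49 = 709
Day = 24×60 = 1440 minutes
Fraction = 709/1440 ≈ 0.4924
As a percentage: 709/1440 × 100 ≈ 49.24%

0.4924 (49.24%)


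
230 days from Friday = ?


Thursday

Start: Friday (index 4)
(4 + 230) mod 7
= 234 mod 7
= 3
Index 3 → Thursday


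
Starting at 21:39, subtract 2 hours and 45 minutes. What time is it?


18:54

Start: 1299 minutes from midnight
Subtract: 165 minutes
Remaining: 1299 - 165 = 1134
Hours: 18, Minutes: 54


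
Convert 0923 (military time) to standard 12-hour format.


9:23 AM

Hour: 9
9 < 12 → AM


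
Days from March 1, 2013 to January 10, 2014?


From March 1, 2013 to January 10, 2014
Rest of March 2013: 31 - 1 = 30
Full months: April 30, May 31, June 30, July 31, August 31, September 30, October 31, November 30, December 31
Days into January 2014: 10
Total = 30 + 30 + 31 + 30 + 31 + 31 + 30 + 31 + 30 + 31 + 10 = 315 days

315 days


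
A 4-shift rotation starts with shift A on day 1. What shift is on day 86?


Shift B

Shifts: A, B, C, D
Start: A (index 0)
Day 86: (0 + 86 - 1) mod 4
= 85 mod 4
= 1
Index 1 → shift B


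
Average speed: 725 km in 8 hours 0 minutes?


Distance: 725 km
Time: 8 hours
Speed = 725 / 8 ≈ 90.6 km/h

90.6 km/h


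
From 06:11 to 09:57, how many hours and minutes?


3h 46m

End time in minutes: 9×60 + 57 = 597
Start time in minutes: 6×60 + 11 = 371
Difference = 597 - 371 = 226 minutes
= 3 hours 46 minutes


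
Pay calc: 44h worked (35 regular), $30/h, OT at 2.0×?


Regular: 35h × $30 = $1050.00
Overtime: 44 - 35 = 9h
OT pay: 9h × $30 × 2.0 = $540.00
Total = $1050.00 + $540.00 = $1590.00

$1590.00


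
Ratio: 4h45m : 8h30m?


Duration 1: 285 minutes
Duration 2: 510 minutes
Ratio = 285:510
GCD = 15
Simplified = 19:34
As a decimal: 19/34 ≈ 0.56

19:34 (0.56)


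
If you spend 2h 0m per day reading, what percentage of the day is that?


Time: 120 minutes
Day: 1440 minutes
Percentage = (120/1440) × 100 ≈ 8.3%

8.3%


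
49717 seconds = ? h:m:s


Hours: 49717 ÷ 3600 = 13 remainder 2917
Minutes: 2917 ÷ 60 = 48 remainder 37
Seconds: 37

13h 48m 37s


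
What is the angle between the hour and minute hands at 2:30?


Hour hand = 2×30 + 30×0.5 = 75.0°
Minute hand = 30×6 = 180°
Difference = |75.0 - 180| = 105.0°

105.0°


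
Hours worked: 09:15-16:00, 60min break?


5h 45m (345 minutes)

Total time = (16×60+0) - (9×60+15)
= 960 - 555 = 405 min
Minus break: 405 - 60 = 345 min
= 5h 45m


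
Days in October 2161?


31 days

Month: October (month 10)
October has 31 days


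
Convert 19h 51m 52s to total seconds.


Hours: 19 × 3600 = 68400
Minutes: 51 × 60 = 3060
Seconds: 52
Total = 68400 + 3060 + 52 = 71512

71512 seconds


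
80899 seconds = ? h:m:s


Hours: 80899 ÷ 3600 = 22 remainder 1699
Minutes: 1699 ÷ 60 = 28 remainder 19
Seconds: 19

22h 28m 19s


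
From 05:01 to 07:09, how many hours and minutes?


2h 8m

End time in minutes: 7×60 + 9 = 429
Start time in minutes: 5×60 + 1 = 301
Difference = 429 - 301 = 128 minutes
= 2 hours 8 minutes


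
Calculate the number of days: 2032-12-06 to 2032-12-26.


From December 6, 2032 to December 26, 2032
Same month: 26 - 6 = 20 days

20 days


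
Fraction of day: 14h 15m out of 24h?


0.5938 (59.38%)

Total minutes: 14×60 + 15 = 855
Day = 24×60 = 1440 minutes
Fraction = 855/1440 ≈ 0.5938
As a percentage: 855/1440 × 100 ≈ 59.38%


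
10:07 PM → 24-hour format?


Input: 10:07 PM
PM: 10 + 12 = 22

22:07


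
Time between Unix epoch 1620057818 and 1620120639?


Difference = 1620120639 - 1620057818 = 62821 seconds
In hours: 62821 / 3600 ≈ 17.5
In days: 62821 / 86400 ≈ 0.73

62821 seconds (17.5 hours / 0.73 days)


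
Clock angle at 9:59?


54.5°

Hour hand = 9×30 + 59×0.5 = 299.5°
Minute hand = 59×6 = 354°
Difference = |299.5 - 354| = 54.5°


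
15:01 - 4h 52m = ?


Start: 901 minutes from midnight
Subtract: 292 minutes
Remaining: 901 - 292 = 609
Hours: 10, Minutes: 9

10:09


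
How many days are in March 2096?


31 days

Month: March (month 3)
March has 31 days


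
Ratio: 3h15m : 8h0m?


Duration 1: 195 minutes
Duration 2: 480 minutes
Ratio = 195:480
GCD = 15
Simplified = 13:32
As a decimal: 13/32 ≈ 0.41

13:32 (0.41)


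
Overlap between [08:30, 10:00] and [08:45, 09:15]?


30 minutes

Meeting A: 510-600 (in minutes from midnight)
Meeting B: 525-555
Overlap start = max(510, 525) = 525
Overlap end = min(600, 555) = 555
Overlap = max(0, 555 - 525) = 30 min


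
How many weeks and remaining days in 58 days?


8 weeks 2 days

Weeks: 58 ÷ 7 = 8 remainder 2


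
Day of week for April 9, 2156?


Friday

Zeller's congruence:
q=9, m=4, k=56, j=21
h = (9 + ⌊13×5/5⌋ + 56 + ⌊56/4⌋ + ⌊21/4⌋ - 2×21) mod 7
= (9 + 13 + 56 + 14 + 5 - 42) mod 7
= 55 mod 7 = 6
h=6 → Friday


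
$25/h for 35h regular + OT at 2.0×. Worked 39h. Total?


Regular: 35h × $25 = $875.00
Overtime: 39 - 35 = 4h
OT pay: 4h × $25 × 2.0 = $200.00
Total = $875.00 + $200.00 = $1075.00

$1075.00


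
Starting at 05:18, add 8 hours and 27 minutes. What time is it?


13:45

Start: 318 minutes from midnight
Add: 507 minutes
Total: 825 minutes
Hours: 825 ÷ 60 = 13 remainder 45


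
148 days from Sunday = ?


Start: Sunday (index 6)
(6 + 148) mod 7
= 154 mod 7
= 0
Index 0 → Monday

Monday


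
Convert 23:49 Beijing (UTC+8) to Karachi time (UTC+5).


Time difference = UTC+5 - UTC+8 = -3 hours
New hour = (23 -3) mod 24
= 20 mod 24 = 20
Minutes unchanged → 20:49

20:49


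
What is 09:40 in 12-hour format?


Hour: 9
9 < 12 → AM

9:40 AM


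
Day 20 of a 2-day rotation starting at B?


Shift A

Shifts: A, B
Start: B (index 1)
Day 20: (1 + 20 - 1) mod 2
= 20 mod 2
= 0
Index 0 → shift A


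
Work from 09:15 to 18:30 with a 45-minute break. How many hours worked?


Total time = (18×60+30) - (9×60+15)
= 1110 - 555 = 555 min
Minus break: 555 - 45 = 510 min
= 8h 30m

8h 30m (510 minutes)


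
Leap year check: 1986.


No

Rules: divisible by 4 AND (not by 100 OR by 400)
1986 ÷ 4 = 496 remainder 2 → not divisible by 4
Not divisible by 4 → not a leap year


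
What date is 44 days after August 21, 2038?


Start: August 21, 2038
Add 44 days
August 21 → September 1: 31 - 21 + 1 = 11 days (44 - 11 = 33 left)
September 1 → October 1: 30 - 1 + 1 = 30 days (33 - 30 = 3 left)
October 1 + 3 = October 4, 2038

October 4, 2038


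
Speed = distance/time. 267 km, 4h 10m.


64.1 km/h

Distance: 267 km
Time: 4h 10m = 250 min = 250/60 = 25/6 hours
Speed = 267 ÷ (25/6) = 267 × 6 / 25 = 1602/25 ≈ 64.1 km/h


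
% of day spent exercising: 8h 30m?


35.4%

Time: 510 minutes
Day: 1440 minutes
Percentage = (510/1440) × 100 ≈ 35.4%


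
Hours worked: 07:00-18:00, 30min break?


10h 30m (630 minutes)

Total time = (18×60+0) - (7×60+0)
= 1080 - 420 = 660 min
Minus break: 660 - 30 = 630 min
= 10h 30m


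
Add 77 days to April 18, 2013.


Start: April 18, 2013
Add 77 days
April 18 → May 1: 30 - 18 + 1 = 13 days (77 - 13 = 64 left)
May 1 → June 1: 31 - 1 + 1 = 31 days (64 - 31 = 33 left)
June 1 → July 1: 30 - 1 + 1 = 30 days (33 - 30 = 3 left)
July 1 + 3 = July 4, 2013

July 4, 2013


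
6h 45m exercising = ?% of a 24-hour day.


Time: 405 minutes
Day: 1440 minutes
Percentage = (405/1440) × 100 ≈ 28.1%

28.1%


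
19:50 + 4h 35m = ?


00:25 (next day)

Start: 1190 minutes from midnight
Add: 275 minutes
Total: 1465 minutes
Hours: 1465 ÷ 60 = 24 remainder 25
24 ≥ 24 → 24 - 24 = 0 (next day)


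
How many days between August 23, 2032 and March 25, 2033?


214 days

From August 23, 2032 to March 25, 2033
Rest of August 2032: 31 - 23 = 8
Full months: September 30, October 31, November 30, December 31, January 31, February 2033 28
Days into March 2033: 25
Total = 8 + 30 + 31 + 30 + 31 + 31 + 28 + 25 = 214 days


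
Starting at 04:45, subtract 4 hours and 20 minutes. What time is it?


00:25

Start: 285 minutes from midnight
Subtract: 260 minutes
Remaining: 285 - 260 = 25
Hours: 0, Minutes: 25


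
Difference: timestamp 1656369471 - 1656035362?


Difference = 1656369471 - 1656035362 = 334109 seconds
In hours: 334109 / 3600 ≈ 92.8
In days: 334109 / 86400 ≈ 3.87

334109 seconds (92.8 hours / 3.87 days)


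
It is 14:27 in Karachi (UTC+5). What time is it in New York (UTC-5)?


04:27

Time difference = UTC-5 - UTC+5 = -10 hours
New hour = (14 -10) mod 24
= 4 mod 24 = 4
Minutes unchanged → 04:27


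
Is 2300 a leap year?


No

Rules: divisible by 4 AND (not by 100 OR by 400)
2300 ÷ 4 = 575 exactly → divisible by 4
2300 ÷ 100 = 23 exactly → divisible by 100
2300 ÷ 400 = 5 remainder 300 → not divisible by 400
Divisible by 100 but not by 400 → not a leap year


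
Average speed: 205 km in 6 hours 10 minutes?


Distance: 205 km
Time: 6h 10m = 370 min = 370/60 = 37/6 hours
Speed = 205 ÷ (37/6) = 205 × 6 / 37 = 1230/37 ≈ 33.2 km/h

33.2 km/h


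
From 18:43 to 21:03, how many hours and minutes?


2h 20m

End time in minutes: 21×60 + 3 = 1263
Start time in minutes: 18×60 + 43 = 1123
Difference = 1263 - 1123 = 140 minutes
= 2 hours 20 minutes


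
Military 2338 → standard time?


11:38 PM

Hour: 23
23 - 12 = 11 → PM


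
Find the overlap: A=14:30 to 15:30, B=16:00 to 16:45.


0 minutes

Meeting A: 870-930 (in minutes from midnight)
Meeting B: 960-1005
Overlap start = max(870, 960) = 960
Overlap end = min(930, 1005) = 930
Overlap = max(0, 930 - 960) = 0 min


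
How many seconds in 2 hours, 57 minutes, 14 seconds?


10634 seconds

Hours: 2 × 3600 = 7200
Minutes: 57 × 60 = 3420
Seconds: 14
Total = 7200 + 3420 + 14 = 10634


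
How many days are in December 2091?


Month: December (month 12)
December has 31 days

31 days


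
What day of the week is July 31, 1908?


Friday

Zeller's congruence:
q=31, m=7, k=8, j=19
h = (31 + ⌊13×8/5⌋ + 8 + ⌊8/4⌋ + ⌊19/4⌋ - 2×19) mod 7
= (31 + 20 + 8 + 2 + 4 - 38) mod 7
= 27 mod 7 = 6
h=6 → Friday


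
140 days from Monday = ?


Monday

Start: Monday (index 0)
(0 + 140) mod 7
= 140 mod 7
= 0
Index 0 → Monday


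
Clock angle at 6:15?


97.5°

Hour hand = 6×30 + 15×0.5 = 187.5°
Minute hand = 15×6 = 90°
Difference = |187.5 - 90| = 97.5°


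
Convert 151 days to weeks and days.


21 weeks 4 days

Weeks: 151 ÷ 7 = 21 remainder 4


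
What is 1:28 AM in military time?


Input: 1:28 AM
AM hour stays: 1

01:28


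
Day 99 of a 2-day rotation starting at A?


Shift A

Shifts: A, B
Start: A (index 0)
Day 99: (0 + 99 - 1) mod 2
= 98 mod 2
= 0
Index 0 → shift A


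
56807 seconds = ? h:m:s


15h 46m 47s

Hours: 56807 ÷ 3600 = 15 remainder 2807
Minutes: 2807 ÷ 60 = 46 remainder 47
Seconds: 47


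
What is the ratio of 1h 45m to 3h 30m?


Duration 1: 105 minutes
Duration 2: 210 minutes
Ratio = 105:210
GCD = 105
Simplified = 1:2
As a decimal: 1/2 = 0.50

1:2 (0.50)


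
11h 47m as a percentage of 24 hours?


0.4910 (49.10%)

Total minutes: 11×60 + 47 = 707
Day = 24×60 = 1440 minutes
Fraction = 707/1440 ≈ 0.4910
As a percentage: 707/1440 × 100 ≈ 49.10%


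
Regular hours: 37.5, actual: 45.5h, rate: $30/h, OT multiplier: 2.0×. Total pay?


$1605.00

Regular: 37.5h × $30 = $1125.00
Overtime: 45.5 - 37.5 = 8.0h
OT pay: 8.0h × $30 × 2.0 = $480.00
Total = $1125.00 + $480.00 = $1605.00


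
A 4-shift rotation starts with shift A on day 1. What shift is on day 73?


Shift A

Shifts: A, B, C, D
Start: A (index 0)
Day 73: (0 + 73 - 1) mod 4
= 72 mod 4
= 0
Index 0 → shift A


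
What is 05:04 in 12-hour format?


5:04 AM

Hour: 5
5 < 12 → AM


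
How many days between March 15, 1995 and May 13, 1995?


59 days

From March 15, 1995 to May 13, 1995
Rest of March 1995: 31 - 15 = 16
Full months: April 30
Days into May 1995: 13
Total = 16 + 30 + 13 = 59 days


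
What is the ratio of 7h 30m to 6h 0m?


5:4 (1.25)

Duration 1: 450 minutes
Duration 2: 360 minutes
Ratio = 450:360
GCD = 90
Simplified = 5:4
As a decimal: 5/4 = 1.25


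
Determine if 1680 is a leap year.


Rules: divisible by 4 AND (not by 100 OR by 400)
1680 ÷ 4 = 420 exactly → divisible by 4
1680 ÷ 100 = 16 remainder 80 → not divisible by 100
Divisible by 4 but not by 100 → leap year

Yes


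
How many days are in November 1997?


Month: November (month 11)
November has 30 days

30 days


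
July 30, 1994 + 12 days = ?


Start: July 30, 1994
Add 12 days
July 30 → August 1: 31 - 30 + 1 = 2 days (12 - 2 = 10 left)
August 1 + 10 = August 11, 1994

August 11, 1994


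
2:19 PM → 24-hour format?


Input: 2:19 PM
PM: 2 + 12 = 14

14:19


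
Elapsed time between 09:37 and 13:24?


End time in minutes: 13×60 + 24 = 804
Start time in minutes: 9×60 + 37 = 577
Difference = 804 - 577 = 227 minutes
= 3 hours 47 minutes

3h 47m


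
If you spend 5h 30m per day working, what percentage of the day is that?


22.9%

Time: 330 minutes
Day: 1440 minutes
Percentage = (330/1440) × 100 ≈ 22.9%


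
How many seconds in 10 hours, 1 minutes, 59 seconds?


36119 seconds

Hours: 10 × 3600 = 36000
Minutes: 1 × 60 = 60
Seconds: 59
Total = 36000 + 60 + 59 = 36119


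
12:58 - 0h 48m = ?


12:10

Start: 778 minutes from midnight
Subtract: 48 minutes
Remaining: 778 - 48 = 730
Hours: 12, Minutes: 10


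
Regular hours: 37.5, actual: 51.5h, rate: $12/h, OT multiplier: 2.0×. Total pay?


Regular: 37.5h × $12 = $450.00
Overtime: 51.5 - 37.5 = 14.0h
OT pay: 14.0h × $12 × 2.0 = $336.00
Total = $450.00 + $336.00 = $786.00

$786.00


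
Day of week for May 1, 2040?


Zeller's congruence:
q=1, m=5, k=40, j=20
h = (1 + ⌊13×6/5⌋ + 40 + ⌊40/4⌋ + ⌊20/4⌋ - 2×20) mod 7
= (1 + 15 + 40 + 10 + 5 - 40) mod 7
= 31 mod 7 = 3
h=3 → Tuesday

Tuesday


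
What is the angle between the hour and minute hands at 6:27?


Hour hand = 6×30 + 27×0.5 = 193.5°
Minute hand = 27×6 = 162°
Difference = |193.5 - 162| = 31.5°

31.5°


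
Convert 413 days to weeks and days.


59 weeks 0 days

Weeks: 413 ÷ 7 = 59 remainder 0


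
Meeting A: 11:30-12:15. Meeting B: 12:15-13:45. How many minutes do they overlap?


0 minutes

Meeting A: 690-735 (in minutes from midnight)
Meeting B: 735-825
Overlap start = max(690, 735) = 735
Overlap end = min(735, 825) = 735
Overlap = max(0, 735 - 735) = 0 min


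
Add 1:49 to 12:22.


14:11

Start: 742 minutes from midnight
Add: 109 minutes
Total: 851 minutes
Hours: 851 ÷ 60 = 14 remainder 11


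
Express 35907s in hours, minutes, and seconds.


9h 58m 27s

Hours: 35907 ÷ 3600 = 9 remainder 3507
Minutes: 3507 ÷ 60 = 58 remainder 27
Seconds: 27


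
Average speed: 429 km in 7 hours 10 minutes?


Distance: 429 km
Time: 7h 10m = 430 min = 430/60 = 43/6 hours
Speed = 429 ÷ (43/6) = 429 × 6 / 43 = 2574/43 ≈ 59.9 km/h

59.9 km/h


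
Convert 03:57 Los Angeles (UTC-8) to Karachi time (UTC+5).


Time difference = UTC+5 - UTC-8 = +13 hours
New hour = (3 + 13) mod 24
= 16 mod 24 = 16
Minutes unchanged → 16:57

16:57


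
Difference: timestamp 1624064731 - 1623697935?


Difference = 1624064731 - 1623697935 = 366796 seconds
In hours: 366796 / 3600 ≈ 101.9
In days: 366796 / 86400 ≈ 4.25

366796 seconds (101.9 hours / 4.25 days)


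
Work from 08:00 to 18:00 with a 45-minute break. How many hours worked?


9h 15m (555 minutes)

Total time = (18×60+0) - (8×60+0)
= 1080 - 480 = 600 min
Minus break: 600 - 45 = 555 min
= 9h 15m


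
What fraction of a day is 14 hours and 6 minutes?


Total minutes: 14×60 + 6 = 846
Day = 24×60 = 1440 minutes
Fraction = 846/1440 = 0.5875
As a percentage: 846/1440 × 100 = 58.75%

0.5875 (58.75%)


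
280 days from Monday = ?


Monday

Start: Monday (index 0)
(0 + 280) mod 7
= 280 mod 7
= 0
Index 0 → Monday


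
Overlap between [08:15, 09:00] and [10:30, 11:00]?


0 minutes

Meeting A: 495-540 (in minutes from midnight)
Meeting B: 630-660
Overlap start = max(495, 630) = 630
Overlap end = min(540, 660) = 540
Overlap = max(0, 540 - 630) = 0 min


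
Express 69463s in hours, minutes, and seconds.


Hours: 69463 ÷ 3600 = 19 remainder 1063
Minutes: 1063 ÷ 60 = 17 remainder 43
Seconds: 43

19h 17m 43s


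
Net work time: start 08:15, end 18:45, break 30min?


10h 0m (600 minutes)

Total time = (18×60+45) - (8×60+15)
= 1125 - 495 = 630 min
Minus break: 630 - 30 = 600 min
= 10h 0m
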